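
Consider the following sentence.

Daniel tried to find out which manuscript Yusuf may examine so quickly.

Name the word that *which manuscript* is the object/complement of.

examine

Pre-movement form: Yusuf may examine which manuscript so quickly.
'which manuscript' functions as the direct object of 'examine'. Fronting leaves a gap immediately after 'examine':
Daniel tried to find out which manuscript Yusuf may examine ___ so quickly.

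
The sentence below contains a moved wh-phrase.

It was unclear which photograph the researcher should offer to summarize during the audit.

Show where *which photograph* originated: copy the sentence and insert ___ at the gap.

Pre-movement form: The researcher should offer to summarize which photograph during the audit.
'which photograph' functions as the direct object of 'summarize'. The gap is right after 'summarize'.

It was unclear which photograph the researcher should offer to summarize ___ during the audit.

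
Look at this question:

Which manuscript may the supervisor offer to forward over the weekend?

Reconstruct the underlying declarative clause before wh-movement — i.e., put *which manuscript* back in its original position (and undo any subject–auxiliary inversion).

'which manuscript' is the direct object of 'forward'. Wh-movement fronts it, leaving a gap right after 'forward':
Which manuscript may the supervisor offer to forward ___ over the weekend?

The supervisor may offer to forward which manuscript over the weekend.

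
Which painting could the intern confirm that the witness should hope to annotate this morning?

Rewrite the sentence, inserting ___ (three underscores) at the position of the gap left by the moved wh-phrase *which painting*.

In situ: The intern could confirm that the witness should hope to annotate which painting this morning.
'which painting' functions as the direct object of 'annotate'. The gap is right after 'annotate'.

Which painting could the intern confirm that the witness should hope to annotate ___ this morning?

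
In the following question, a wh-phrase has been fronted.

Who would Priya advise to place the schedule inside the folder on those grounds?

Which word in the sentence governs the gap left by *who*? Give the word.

In situ: Priya would advise who to place the schedule inside the folder on those grounds.
'who' is the direct object of 'advise'. It moves to the left edge, and the trace sits right after 'advise':
Who would Priya advise ___ to place the schedule inside the folder on those grounds?

advise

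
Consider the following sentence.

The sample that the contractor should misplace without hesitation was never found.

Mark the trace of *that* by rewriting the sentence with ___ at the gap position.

'that' functions as the direct object of 'misplace'. The gap is right after 'misplace'.

The sample that the contractor should misplace ___ without hesitation was never found.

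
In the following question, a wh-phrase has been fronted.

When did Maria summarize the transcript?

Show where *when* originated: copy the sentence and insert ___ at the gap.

When did Maria summarize the transcript ___?

Underlying clause: Maria did summarize the transcript when.
'when' is the temporal adjunct. The gap is right after 'transcript'.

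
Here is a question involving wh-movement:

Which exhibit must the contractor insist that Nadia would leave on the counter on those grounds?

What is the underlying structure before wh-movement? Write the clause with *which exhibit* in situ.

The filler 'which exhibit' is interpreted as the direct object of 'leave'. It moves to the left edge, and the trace sits right after 'leave':
Which exhibit must the contractor insist that Nadia would leave ___ on the counter on those grounds?

The contractor must insist that Nadia would leave which exhibit on the counter on those grounds.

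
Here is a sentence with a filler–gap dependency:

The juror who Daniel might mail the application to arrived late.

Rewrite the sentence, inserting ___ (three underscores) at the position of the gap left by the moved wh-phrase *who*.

The juror who Daniel might mail the application to ___ arrived late.

'who' functions as the object of the preposition 'to' (recipient of 'mail'). The gap is right after 'to'.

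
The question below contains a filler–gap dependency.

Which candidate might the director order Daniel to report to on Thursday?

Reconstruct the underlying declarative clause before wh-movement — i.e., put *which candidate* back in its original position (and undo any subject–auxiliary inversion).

The filler 'which candidate' is interpreted as the object of the preposition 'to'. It moves to the left edge, and the trace sits right after 'to':
Which candidate might the director order Daniel to report to ___ on Thursday?

The director might order Daniel to report to which candidate on Thursday.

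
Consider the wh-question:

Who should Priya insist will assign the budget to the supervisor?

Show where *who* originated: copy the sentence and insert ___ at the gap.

Underlying clause: Priya should insist who will assign the budget to the supervisor.
'who' functions as the subject of the clause embedded under 'insist'. The gap is right after 'insist'.

Who should Priya insist ___ will assign the budget to the supervisor?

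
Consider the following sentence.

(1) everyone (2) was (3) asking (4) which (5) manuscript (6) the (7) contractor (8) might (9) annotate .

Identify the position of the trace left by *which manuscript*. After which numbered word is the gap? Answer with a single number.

9

Pre-movement form: The contractor might annotate which manuscript.
'which manuscript' functions as the direct object of 'annotate'. Fronting leaves a gap immediately after 'annotate':
Everyone was asking which manuscript the contractor might annotate ___.
'annotate' is word 9.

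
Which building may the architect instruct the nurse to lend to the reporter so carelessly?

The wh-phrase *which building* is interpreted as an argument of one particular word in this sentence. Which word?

In situ: The architect may instruct the nurse to lend which building to the reporter so carelessly.
The filler 'which building' is interpreted as the direct object of 'lend'. Fronting leaves a gap immediately after 'lend':
Which building may the architect instruct the nurse to lend ___ to the reporter so carelessly?

lend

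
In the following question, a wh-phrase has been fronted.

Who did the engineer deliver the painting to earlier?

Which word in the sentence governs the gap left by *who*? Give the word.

Underlying clause: The engineer did deliver the painting to who earlier.
'who' functions as the object of the preposition 'to' (recipient of 'deliver'). Fronting leaves a gap immediately after 'to':
Who did the engineer deliver the painting to ___ earlier?

to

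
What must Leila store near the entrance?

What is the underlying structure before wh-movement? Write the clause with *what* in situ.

'what' functions as the direct object of 'store'. Wh-movement fronts it, leaving a gap right after 'store':
What must Leila store ___ near the entrance?

Leila must store what near the entrance.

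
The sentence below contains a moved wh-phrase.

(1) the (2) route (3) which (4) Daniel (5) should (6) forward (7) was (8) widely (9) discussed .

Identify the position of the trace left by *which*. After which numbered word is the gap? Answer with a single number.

'which' is the direct object of 'forward'. Wh-movement fronts it, leaving a gap right after 'forward':
The route which Daniel should forward ___ was widely discussed.
'forward' is word 6.

6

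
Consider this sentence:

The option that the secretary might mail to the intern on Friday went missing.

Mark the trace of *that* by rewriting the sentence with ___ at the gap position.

The option that the secretary might mail ___ to the intern on Friday went missing.

The filler 'that' is interpreted as the direct object of 'mail'. The gap is right after 'mail'.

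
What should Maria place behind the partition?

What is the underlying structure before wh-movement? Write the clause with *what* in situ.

'what' functions as the direct object of 'place'. It moves to the left edge, and the trace sits right after 'place':
What should Maria place ___ behind the partition?

Maria should place what behind the partition.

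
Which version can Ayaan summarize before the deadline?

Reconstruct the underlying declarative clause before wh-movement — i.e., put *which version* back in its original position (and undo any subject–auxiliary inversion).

Ayaan can summarize which version before the deadline.

'which version' functions as the direct object of 'summarize'. Wh-movement fronts it, leaving a gap right after 'summarize':
Which version can Ayaan summarize ___ before the deadline?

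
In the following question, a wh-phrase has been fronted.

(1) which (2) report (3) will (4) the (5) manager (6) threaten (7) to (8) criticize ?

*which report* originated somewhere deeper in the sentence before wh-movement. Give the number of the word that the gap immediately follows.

Pre-movement form: The manager will threaten to criticize which report.
'which report' functions as the direct object of 'criticize'. Wh-movement fronts it, leaving a gap right after 'criticize':
Which report will the manager threaten to criticize ___?
'criticize' is word 8.

8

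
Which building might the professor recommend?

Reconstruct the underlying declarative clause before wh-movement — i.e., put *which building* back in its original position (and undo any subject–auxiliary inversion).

The professor might recommend which building.

The filler 'which building' is interpreted as the direct object of 'recommend'. Wh-movement fronts it, leaving a gap right after 'recommend':
Which building might the professor recommend ___?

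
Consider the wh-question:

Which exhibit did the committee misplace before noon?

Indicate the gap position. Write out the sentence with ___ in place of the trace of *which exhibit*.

Which exhibit did the committee misplace ___ before noon?

Underlying clause: The committee did misplace which exhibit before noon.
'which exhibit' functions as the direct object of 'misplace'. The gap is right after 'misplace'.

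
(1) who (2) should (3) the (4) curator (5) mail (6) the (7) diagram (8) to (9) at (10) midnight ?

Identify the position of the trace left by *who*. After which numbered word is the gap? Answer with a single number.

8

Underlying clause: The curator should mail the diagram to who at midnight.
'who' functions as the object of the preposition 'to' (recipient of 'mail'). It moves to the left edge, and the trace sits right after 'to':
Who should the curator mail the diagram to ___ at midnight?
'to' is word 8.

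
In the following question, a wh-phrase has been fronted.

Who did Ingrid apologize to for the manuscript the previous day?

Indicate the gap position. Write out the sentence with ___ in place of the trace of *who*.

Who did Ingrid apologize to ___ for the manuscript the previous day?

Pre-movement form: Ingrid did apologize to who for the manuscript the previous day.
'who' functions as the object of the preposition 'to'. The gap is right after 'to'.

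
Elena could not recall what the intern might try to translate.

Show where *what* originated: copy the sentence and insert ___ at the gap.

Elena could not recall what the intern might try to translate ___.

Before movement: The intern might try to translate what.
'what' functions as the direct object of 'translate'. The gap is right after 'translate'.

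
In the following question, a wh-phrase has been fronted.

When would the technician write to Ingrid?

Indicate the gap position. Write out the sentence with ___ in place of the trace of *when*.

Underlying clause: The technician would write to Ingrid when.
'when' functions as the temporal adjunct. The gap is right after 'Ingrid'.

When would the technician write to Ingrid ___?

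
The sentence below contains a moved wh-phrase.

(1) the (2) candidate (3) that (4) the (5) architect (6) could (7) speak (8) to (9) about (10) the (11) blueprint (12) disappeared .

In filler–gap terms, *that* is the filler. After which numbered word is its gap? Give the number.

8

'that' functions as the object of the preposition 'to'. Wh-movement fronts it, leaving a gap right after 'to':
The candidate that the architect could speak to ___ about the blueprint disappeared.
'to' is word 8.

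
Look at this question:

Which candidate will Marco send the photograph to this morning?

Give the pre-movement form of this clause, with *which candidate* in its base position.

The filler 'which candidate' is interpreted as the object of the preposition 'to' (recipient of 'send'). It moves to the left edge, and the trace sits right after 'to':
Which candidate will Marco send the photograph to ___ this morning?

Marco will send the photograph to which candidate this morning.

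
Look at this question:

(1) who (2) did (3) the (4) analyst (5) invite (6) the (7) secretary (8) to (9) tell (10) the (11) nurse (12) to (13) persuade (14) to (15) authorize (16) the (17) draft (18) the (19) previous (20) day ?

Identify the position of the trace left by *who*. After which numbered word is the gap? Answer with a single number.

Before movement: The analyst did invite the secretary to tell the nurse to persuade who to authorize the draft the previous day.
'who' functions as the direct object of 'persuade'. Fronting leaves a gap immediately after 'persuade':
Who did the analyst invite the secretary to tell the nurse to persuade ___ to authorize the draft the previous day?
'persuade' is word 13.

13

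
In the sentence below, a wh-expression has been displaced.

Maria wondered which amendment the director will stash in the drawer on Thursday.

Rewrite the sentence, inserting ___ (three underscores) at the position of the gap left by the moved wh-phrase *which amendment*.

In situ: The director will stash which amendment in the drawer on Thursday.
'which amendment' is the direct object of 'stash'. The gap is right after 'stash'.

Maria wondered which amendment the director will stash ___ in the drawer on Thursday.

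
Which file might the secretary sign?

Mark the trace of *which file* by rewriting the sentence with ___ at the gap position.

Which file might the secretary sign ___?

Underlying clause: The secretary might sign which file.
'which file' is the direct object of 'sign'. The gap is right after 'sign'.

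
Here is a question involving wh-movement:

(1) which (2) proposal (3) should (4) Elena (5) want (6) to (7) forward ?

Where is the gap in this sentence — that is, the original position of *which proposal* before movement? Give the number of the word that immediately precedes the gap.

7

In situ: Elena should want to forward which proposal.
'which proposal' is the direct object of 'forward'. Fronting leaves a gap immediately after 'forward':
Which proposal should Elena want to forward ___?
'forward' is word 7.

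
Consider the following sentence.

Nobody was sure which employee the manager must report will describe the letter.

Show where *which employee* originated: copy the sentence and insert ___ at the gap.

Nobody was sure which employee the manager must report ___ will describe the letter.

Pre-movement form: The manager must report which employee will describe the letter.
The filler 'which employee' is interpreted as the subject of the clause embedded under 'report'. The gap is right after 'report'.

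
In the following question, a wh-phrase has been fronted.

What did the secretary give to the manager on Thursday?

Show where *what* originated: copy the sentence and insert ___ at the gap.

What did the secretary give ___ to the manager on Thursday?

Underlying clause: The secretary did give what to the manager on Thursday.
'what' functions as the direct object of 'give'. The gap is right after 'give'.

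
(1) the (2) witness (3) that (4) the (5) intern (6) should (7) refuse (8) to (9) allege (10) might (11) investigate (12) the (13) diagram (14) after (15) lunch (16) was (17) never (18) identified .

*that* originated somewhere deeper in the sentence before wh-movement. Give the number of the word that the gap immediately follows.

9

'that' is the subject of the clause embedded under 'allege'. Wh-movement fronts it, leaving a gap right after 'allege':
The witness that the intern should refuse to allege ___ might investigate the diagram after lunch was never identified.
'allege' is word 9.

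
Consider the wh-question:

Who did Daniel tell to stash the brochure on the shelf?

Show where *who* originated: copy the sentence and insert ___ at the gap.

Who did Daniel tell ___ to stash the brochure on the shelf?

Underlying clause: Daniel did tell who to stash the brochure on the shelf.
The filler 'who' is interpreted as the direct object of 'tell'. The gap is right after 'tell'.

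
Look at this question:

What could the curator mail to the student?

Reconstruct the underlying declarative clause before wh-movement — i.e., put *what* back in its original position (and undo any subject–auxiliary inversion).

The curator could mail what to the student.

'what' functions as the direct object of 'mail'. It moves to the left edge, and the trace sits right after 'mail':
What could the curator mail ___ to the student?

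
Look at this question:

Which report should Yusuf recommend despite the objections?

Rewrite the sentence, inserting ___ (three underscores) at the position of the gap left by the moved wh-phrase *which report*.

In situ: Yusuf should recommend which report despite the objections.
'which report' functions as the direct object of 'recommend'. The gap is right after 'recommend'.

Which report should Yusuf recommend ___ despite the objections?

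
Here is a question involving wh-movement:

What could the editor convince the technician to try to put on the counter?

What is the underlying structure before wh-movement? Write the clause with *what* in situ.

'what' is the direct object of 'put'. It moves to the left edge, and the trace sits right after 'put':
What could the editor convince the technician to try to put ___ on the counter?

The editor could convince the technician to try to put what on the counter.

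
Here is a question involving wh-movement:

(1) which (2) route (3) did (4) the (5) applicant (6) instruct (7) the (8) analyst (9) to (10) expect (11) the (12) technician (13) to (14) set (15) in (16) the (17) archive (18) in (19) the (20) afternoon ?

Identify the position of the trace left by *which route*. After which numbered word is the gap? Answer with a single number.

14

Pre-movement form: The applicant did instruct the analyst to expect the technician to set which route in the archive in the afternoon.
The filler 'which route' is interpreted as the direct object of 'set'. Wh-movement fronts it, leaving a gap right after 'set':
Which route did the applicant instruct the analyst to expect the technician to set ___ in the archive in the afternoon?
'set' is word 14.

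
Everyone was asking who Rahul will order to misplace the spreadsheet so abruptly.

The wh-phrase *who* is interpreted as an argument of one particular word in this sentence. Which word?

order

Underlying clause: Rahul will order who to misplace the spreadsheet so abruptly.
'who' is the direct object of 'order'. Fronting leaves a gap immediately after 'order':
Everyone was asking who Rahul will order ___ to misplace the spreadsheet so abruptly.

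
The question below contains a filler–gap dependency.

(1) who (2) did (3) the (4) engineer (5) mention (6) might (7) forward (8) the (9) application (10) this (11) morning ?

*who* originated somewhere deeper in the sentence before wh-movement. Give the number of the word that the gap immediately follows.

5

In situ: The engineer did mention who might forward the application this morning.
The filler 'who' is interpreted as the subject of the clause embedded under 'mention'. Wh-movement fronts it, leaving a gap right after 'mention':
Who did the engineer mention ___ might forward the application this morning?
'mention' is word 5.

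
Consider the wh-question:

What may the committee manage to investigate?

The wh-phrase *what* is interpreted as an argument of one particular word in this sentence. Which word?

In situ: The committee may manage to investigate what.
'what' functions as the direct object of 'investigate'. Fronting leaves a gap immediately after 'investigate':
What may the committee manage to investigate ___?

investigate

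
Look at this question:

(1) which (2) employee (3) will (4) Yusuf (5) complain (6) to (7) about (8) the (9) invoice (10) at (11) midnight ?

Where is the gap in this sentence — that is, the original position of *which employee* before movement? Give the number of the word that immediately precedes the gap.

In situ: Yusuf will complain to which employee about the invoice at midnight.
'which employee' is the object of the preposition 'to'. Wh-movement fronts it, leaving a gap right after 'to':
Which employee will Yusuf complain to ___ about the invoice at midnight?
'to' is word 6.

6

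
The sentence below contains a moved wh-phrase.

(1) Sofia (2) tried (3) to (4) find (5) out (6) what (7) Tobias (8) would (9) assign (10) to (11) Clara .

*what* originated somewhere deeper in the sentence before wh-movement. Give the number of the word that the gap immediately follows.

In situ: Tobias would assign what to Clara.
'what' is the direct object of 'assign'. Fronting leaves a gap immediately after 'assign':
Sofia tried to find out what Tobias would assign ___ to Clara.
'assign' is word 9.

9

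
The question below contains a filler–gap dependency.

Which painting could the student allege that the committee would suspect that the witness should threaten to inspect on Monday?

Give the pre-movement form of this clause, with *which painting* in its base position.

The student could allege that the committee would suspect that the witness should threaten to inspect which painting on Monday.

The filler 'which painting' is interpreted as the direct object of 'inspect'. Wh-movement fronts it, leaving a gap right after 'inspect':
Which painting could the student allege that the committee would suspect that the witness should threaten to inspect ___ on Monday?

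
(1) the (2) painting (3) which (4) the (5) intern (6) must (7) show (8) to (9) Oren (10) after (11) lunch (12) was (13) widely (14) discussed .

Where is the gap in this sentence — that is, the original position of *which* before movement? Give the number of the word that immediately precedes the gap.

7

'which' is the direct object of 'show'. Wh-movement fronts it, leaving a gap right after 'show':
The painting which the intern must show ___ to Oren after lunch was widely discussed.
'show' is word 7.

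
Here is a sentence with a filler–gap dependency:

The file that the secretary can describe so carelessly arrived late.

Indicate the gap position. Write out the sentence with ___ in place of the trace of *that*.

The file that the secretary can describe ___ so carelessly arrived late.

The filler 'that' is interpreted as the direct object of 'describe'. The gap is right after 'describe'.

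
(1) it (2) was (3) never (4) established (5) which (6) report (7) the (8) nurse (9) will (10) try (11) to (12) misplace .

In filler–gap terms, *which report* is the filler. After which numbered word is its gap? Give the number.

Underlying clause: The nurse will try to misplace which report.
The filler 'which report' is interpreted as the direct object of 'misplace'. Wh-movement fronts it, leaving a gap right after 'misplace':
It was never established which report the nurse will try to misplace ___.
'misplace' is word 12.

12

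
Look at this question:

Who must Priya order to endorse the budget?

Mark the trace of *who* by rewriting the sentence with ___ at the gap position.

Who must Priya order ___ to endorse the budget?

Before movement: Priya must order who to endorse the budget.
'who' is the direct object of 'order'. The gap is right after 'order'.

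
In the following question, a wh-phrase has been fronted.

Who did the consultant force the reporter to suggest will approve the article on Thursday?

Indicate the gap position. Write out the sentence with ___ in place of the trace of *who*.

Before movement: The consultant did force the reporter to suggest who will approve the article on Thursday.
The filler 'who' is interpreted as the subject of the clause embedded under 'suggest'. The gap is right after 'suggest'.

Who did the consultant force the reporter to suggest ___ will approve the article on Thursday?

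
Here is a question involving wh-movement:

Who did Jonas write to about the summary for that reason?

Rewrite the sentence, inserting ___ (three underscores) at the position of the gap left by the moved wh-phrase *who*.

Before movement: Jonas did write to who about the summary for that reason.
'who' is the object of the preposition 'to'. The gap is right after 'to'.

Who did Jonas write to ___ about the summary for that reason?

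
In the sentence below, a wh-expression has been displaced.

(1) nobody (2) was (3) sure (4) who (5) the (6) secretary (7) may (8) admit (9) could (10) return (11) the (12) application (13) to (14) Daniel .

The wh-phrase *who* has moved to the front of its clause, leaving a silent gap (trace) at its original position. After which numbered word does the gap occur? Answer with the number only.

Before movement: The secretary may admit who could return the application to Daniel.
The filler 'who' is interpreted as the subject of the clause embedded under 'admit'. Wh-movement fronts it, leaving a gap right after 'admit':
Nobody was sure who the secretary may admit ___ could return the application to Daniel.
'admit' is word 8.

8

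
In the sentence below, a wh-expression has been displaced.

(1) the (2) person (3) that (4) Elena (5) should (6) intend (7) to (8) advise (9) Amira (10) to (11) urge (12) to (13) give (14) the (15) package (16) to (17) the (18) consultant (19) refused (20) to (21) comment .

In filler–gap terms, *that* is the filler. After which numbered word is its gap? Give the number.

11

'that' is the direct object of 'urge'. It moves to the left edge, and the trace sits right after 'urge':
The person that Elena should intend to advise Amira to urge ___ to give the package to the consultant refused to comment.
'urge' is word 11.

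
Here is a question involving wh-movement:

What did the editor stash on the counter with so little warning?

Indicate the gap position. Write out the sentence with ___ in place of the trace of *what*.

What did the editor stash ___ on the counter with so little warning?

Before movement: The editor did stash what on the counter with so little warning.
'what' functions as the direct object of 'stash'. The gap is right after 'stash'.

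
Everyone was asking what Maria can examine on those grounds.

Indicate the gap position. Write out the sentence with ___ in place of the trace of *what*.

In situ: Maria can examine what on those grounds.
'what' is the direct object of 'examine'. The gap is right after 'examine'.

Everyone was asking what Maria can examine ___ on those grounds.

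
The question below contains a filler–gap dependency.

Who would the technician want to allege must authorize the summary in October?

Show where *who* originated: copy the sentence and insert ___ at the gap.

Who would the technician want to allege ___ must authorize the summary in October?

Before movement: The technician would want to allege who must authorize the summary in October.
'who' is the subject of the clause embedded under 'allege'. The gap is right after 'allege'.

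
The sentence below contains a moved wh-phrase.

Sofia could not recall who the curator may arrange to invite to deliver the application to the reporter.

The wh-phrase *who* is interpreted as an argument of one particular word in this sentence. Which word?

Pre-movement form: The curator may arrange to invite who to deliver the application to the reporter.
The filler 'who' is interpreted as the direct object of 'invite'. It moves to the left edge, and the trace sits right after 'invite':
Sofia could not recall who the curator may arrange to invite ___ to deliver the application to the reporter.

invite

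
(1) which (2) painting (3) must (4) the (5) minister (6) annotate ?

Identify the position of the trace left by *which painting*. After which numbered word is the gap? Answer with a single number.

Underlying clause: The minister must annotate which painting.
'which painting' is the direct object of 'annotate'. Wh-movement fronts it, leaving a gap right after 'annotate':
Which painting must the minister annotate ___?
'annotate' is word 6.

6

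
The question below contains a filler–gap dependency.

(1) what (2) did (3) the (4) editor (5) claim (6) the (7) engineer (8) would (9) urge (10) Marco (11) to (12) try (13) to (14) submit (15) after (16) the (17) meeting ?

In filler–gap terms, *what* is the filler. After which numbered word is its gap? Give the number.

14

Before movement: The editor did claim the engineer would urge Marco to try to submit what after the meeting.
'what' is the direct object of 'submit'. Wh-movement fronts it, leaving a gap right after 'submit':
What did the editor claim the engineer would urge Marco to try to submit ___ after the meeting?
'submit' is word 14.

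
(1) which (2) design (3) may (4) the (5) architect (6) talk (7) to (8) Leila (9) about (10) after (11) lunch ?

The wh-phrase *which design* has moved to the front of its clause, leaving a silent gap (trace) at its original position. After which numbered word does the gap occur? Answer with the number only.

Before movement: The architect may talk to Leila about which design after lunch.
'which design' functions as the object of the preposition 'about'. Fronting leaves a gap immediately after 'about':
Which design may the architect talk to Leila about ___ after lunch?
'about' is word 9.

9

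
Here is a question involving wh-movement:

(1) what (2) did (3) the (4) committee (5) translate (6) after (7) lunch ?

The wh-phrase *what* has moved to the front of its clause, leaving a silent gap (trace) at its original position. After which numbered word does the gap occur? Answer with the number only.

Pre-movement form: The committee did translate what after lunch.
The filler 'what' is interpreted as the direct object of 'translate'. It moves to the left edge, and the trace sits right after 'translate':
What did the committee translate ___ after lunch?
'translate' is word 5.

5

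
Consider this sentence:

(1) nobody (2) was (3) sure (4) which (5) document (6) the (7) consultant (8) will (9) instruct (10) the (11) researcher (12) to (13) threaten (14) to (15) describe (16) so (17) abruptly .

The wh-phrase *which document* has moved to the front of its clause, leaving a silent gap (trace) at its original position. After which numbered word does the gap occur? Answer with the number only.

15

Pre-movement form: The consultant will instruct the researcher to threaten to describe which document so abruptly.
'which document' is the direct object of 'describe'. Wh-movement fronts it, leaving a gap right after 'describe':
Nobody was sure which document the consultant will instruct the researcher to threaten to describe ___ so abruptly.
'describe' is word 15.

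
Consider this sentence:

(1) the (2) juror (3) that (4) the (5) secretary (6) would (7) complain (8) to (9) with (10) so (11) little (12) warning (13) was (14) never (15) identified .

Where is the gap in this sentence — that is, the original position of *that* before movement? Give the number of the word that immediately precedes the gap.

'that' functions as the object of the preposition 'to'. Wh-movement fronts it, leaving a gap right after 'to':
The juror that the secretary would complain to ___ with so little warning was never identified.
'to' is word 8.

8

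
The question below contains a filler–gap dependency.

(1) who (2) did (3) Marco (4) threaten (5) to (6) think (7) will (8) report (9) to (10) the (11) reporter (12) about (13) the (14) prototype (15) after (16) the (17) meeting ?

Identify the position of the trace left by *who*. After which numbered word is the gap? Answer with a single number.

6

Underlying clause: Marco did threaten to think who will report to the reporter about the prototype after the meeting.
'who' is the subject of the clause embedded under 'think'. Fronting leaves a gap immediately after 'think':
Who did Marco threaten to think ___ will report to the reporter about the prototype after the meeting?
'think' is word 6.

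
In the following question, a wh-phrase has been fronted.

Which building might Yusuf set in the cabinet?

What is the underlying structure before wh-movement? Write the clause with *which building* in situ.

Yusuf might set which building in the cabinet.

'which building' is the direct object of 'set'. Fronting leaves a gap immediately after 'set':
Which building might Yusuf set ___ in the cabinet?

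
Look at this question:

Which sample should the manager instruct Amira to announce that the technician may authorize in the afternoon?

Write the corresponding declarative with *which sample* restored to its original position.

'which sample' is the direct object of 'authorize'. Wh-movement fronts it, leaving a gap right after 'authorize':
Which sample should the manager instruct Amira to announce that the technician may authorize ___ in the afternoon?

The manager should instruct Amira to announce that the technician may authorize which sample in the afternoon.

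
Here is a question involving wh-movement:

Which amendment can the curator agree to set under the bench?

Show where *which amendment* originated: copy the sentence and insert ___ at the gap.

Which amendment can the curator agree to set ___ under the bench?

Pre-movement form: The curator can agree to set which amendment under the bench.
'which amendment' functions as the direct object of 'set'. The gap is right after 'set'.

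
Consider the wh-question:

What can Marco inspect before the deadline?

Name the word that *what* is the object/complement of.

inspect

In situ: Marco can inspect what before the deadline.
The filler 'what' is interpreted as the direct object of 'inspect'. Fronting leaves a gap immediately after 'inspect':
What can Marco inspect ___ before the deadline?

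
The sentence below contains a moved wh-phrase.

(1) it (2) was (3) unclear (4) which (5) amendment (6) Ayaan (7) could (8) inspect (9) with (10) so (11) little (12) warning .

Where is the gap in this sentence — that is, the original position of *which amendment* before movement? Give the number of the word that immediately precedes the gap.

8

Pre-movement form: Ayaan could inspect which amendment with so little warning.
'which amendment' functions as the direct object of 'inspect'. Fronting leaves a gap immediately after 'inspect':
It was unclear which amendment Ayaan could inspect ___ with so little warning.
'inspect' is word 8.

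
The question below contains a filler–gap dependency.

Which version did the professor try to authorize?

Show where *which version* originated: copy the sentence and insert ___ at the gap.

Which version did the professor try to authorize ___?

Pre-movement form: The professor did try to authorize which version.
The filler 'which version' is interpreted as the direct object of 'authorize'. The gap is right after 'authorize'.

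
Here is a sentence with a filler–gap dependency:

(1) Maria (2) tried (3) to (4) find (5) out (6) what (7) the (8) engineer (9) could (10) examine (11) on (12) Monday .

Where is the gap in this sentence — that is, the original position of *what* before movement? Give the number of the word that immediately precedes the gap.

10

In situ: The engineer could examine what on Monday.
The filler 'what' is interpreted as the direct object of 'examine'. It moves to the left edge, and the trace sits right after 'examine':
Maria tried to find out what the engineer could examine ___ on Monday.
'examine' is word 10.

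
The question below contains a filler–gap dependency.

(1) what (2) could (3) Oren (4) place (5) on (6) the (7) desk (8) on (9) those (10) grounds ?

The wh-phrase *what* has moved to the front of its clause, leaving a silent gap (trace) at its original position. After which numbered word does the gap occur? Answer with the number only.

Before movement: Oren could place what on the desk on those grounds.
The filler 'what' is interpreted as the direct object of 'place'. Fronting leaves a gap immediately after 'place':
What could Oren place ___ on the desk on those grounds?
'place' is word 4.

4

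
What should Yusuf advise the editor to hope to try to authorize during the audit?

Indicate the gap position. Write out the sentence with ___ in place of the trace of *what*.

Pre-movement form: Yusuf should advise the editor to hope to try to authorize what during the audit.
The filler 'what' is interpreted as the direct object of 'authorize'. The gap is right after 'authorize'.

What should Yusuf advise the editor to hope to try to authorize ___ during the audit?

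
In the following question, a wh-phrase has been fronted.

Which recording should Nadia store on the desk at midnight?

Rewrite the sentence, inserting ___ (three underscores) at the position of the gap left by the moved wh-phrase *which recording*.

Pre-movement form: Nadia should store which recording on the desk at midnight.
'which recording' functions as the direct object of 'store'. The gap is right after 'store'.

Which recording should Nadia store ___ on the desk at midnight?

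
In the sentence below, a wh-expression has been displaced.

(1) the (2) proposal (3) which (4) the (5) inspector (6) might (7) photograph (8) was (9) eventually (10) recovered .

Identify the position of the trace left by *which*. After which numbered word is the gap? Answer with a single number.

'which' is the direct object of 'photograph'. Fronting leaves a gap immediately after 'photograph':
The proposal which the inspector might photograph ___ was eventually recovered.
'photograph' is word 7.

7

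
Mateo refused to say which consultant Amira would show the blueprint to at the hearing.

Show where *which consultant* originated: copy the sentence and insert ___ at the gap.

Mateo refused to say which consultant Amira would show the blueprint to ___ at the hearing.

Underlying clause: Amira would show the blueprint to which consultant at the hearing.
'which consultant' is the object of the preposition 'to' (recipient of 'show'). The gap is right after 'to'.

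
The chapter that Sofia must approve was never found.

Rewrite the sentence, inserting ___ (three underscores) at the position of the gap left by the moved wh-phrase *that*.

The filler 'that' is interpreted as the direct object of 'approve'. The gap is right after 'approve'.

The chapter that Sofia must approve ___ was never found.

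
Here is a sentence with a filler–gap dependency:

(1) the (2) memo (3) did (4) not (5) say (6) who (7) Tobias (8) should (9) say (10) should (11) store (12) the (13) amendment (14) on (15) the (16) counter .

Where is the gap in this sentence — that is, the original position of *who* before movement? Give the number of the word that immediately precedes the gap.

9

In situ: Tobias should say who should store the amendment on the counter.
'who' is the subject of the clause embedded under 'say'. It moves to the left edge, and the trace sits right after 'say':
The memo did not say who Tobias should say ___ should store the amendment on the counter.
'say' is word 9.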